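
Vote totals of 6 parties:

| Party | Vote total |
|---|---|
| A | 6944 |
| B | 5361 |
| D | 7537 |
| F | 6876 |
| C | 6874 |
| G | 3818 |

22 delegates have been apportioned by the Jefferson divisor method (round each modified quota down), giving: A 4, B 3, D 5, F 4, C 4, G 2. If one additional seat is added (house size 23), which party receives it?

A

Priority for the next seat is population ÷ (current seats + 1).
Priorities: A 1388.800, B 1340.250, D 1256.167, F 1375.200, C 1374.800, G 1272.667.
Highest priority: A.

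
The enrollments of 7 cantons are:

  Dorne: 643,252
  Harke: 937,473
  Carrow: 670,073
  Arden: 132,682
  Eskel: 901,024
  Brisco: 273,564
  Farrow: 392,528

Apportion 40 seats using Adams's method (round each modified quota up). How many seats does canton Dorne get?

6

Standard divisor 3950596/40 ≈ 98764.9; standard quotas: Dorne 6.513, Harke 9.492, Carrow 6.785, Arden 1.343, Eskel 9.123, Brisco 2.770, Farrow 3.974.
Rounding up gives 7, 10, 7, 2, 10, 3, 4 = 43 seats, so the divisor must be adjusted.
With modified divisor 109400: modified quotas Dorne 5.880, Harke 8.569, Carrow 6.125, Arden 1.213, Eskel 8.236, Brisco 2.501, Farrow 3.588.
Rounding up: Dorne 6, Harke 9, Carrow 7, Arden 2, Eskel 9, Brisco 3, Farrow 4 (total 40).
Dorne receives 6.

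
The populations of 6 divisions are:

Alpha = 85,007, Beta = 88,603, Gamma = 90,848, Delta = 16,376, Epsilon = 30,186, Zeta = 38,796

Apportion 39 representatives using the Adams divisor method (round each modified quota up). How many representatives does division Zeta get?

4

Standard divisor 349816/39 ≈ 8969.641; standard quotas: Alpha 9.477, Beta 9.878, Gamma 10.128, Delta 1.826, Epsilon 3.365, Zeta 4.325.
Rounding up gives 10, 10, 11, 2, 4, 5 = 42 seats, so the divisor must be adjusted.
With modified divisor 9800: modified quotas Alpha 8.674, Beta 9.041, Gamma 9.270, Delta 1.671, Epsilon 3.080, Zeta 3.959.
Rounding up: Alpha 9, Beta 10, Gamma 10, Delta 2, Epsilon 4, Zeta 4 (total 39).
Zeta receives 4.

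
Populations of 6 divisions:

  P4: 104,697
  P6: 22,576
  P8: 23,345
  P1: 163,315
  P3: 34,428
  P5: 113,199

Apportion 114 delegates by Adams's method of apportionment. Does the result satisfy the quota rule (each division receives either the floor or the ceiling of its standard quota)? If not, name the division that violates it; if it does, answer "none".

P1

Standard quotas: P4 25.859, P6 5.576, P8 5.766, P1 40.337, P3 8.503, P5 27.959.
Adams allocation: P4 26, P6 6, P8 6, P1 39, P3 9, P5 28.
P1 has quota 40.337 (lower 40, upper 41) but receives 39 — outside the quota interval.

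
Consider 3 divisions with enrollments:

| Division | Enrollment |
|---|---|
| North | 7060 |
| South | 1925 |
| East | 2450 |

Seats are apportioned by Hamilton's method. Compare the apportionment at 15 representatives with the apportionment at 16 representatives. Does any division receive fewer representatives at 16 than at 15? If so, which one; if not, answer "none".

At 15 seats: North 9, South 3, East 3.
At 16 seats: North 10, South 3, East 3.
No division's allocation decreased.

none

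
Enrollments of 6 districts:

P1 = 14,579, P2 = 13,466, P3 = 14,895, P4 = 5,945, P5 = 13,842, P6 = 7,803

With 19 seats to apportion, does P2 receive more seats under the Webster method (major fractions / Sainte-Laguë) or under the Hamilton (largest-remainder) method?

Webster: P1 4, P2 3, P3 4, P4 2, P5 4, P6 2.
Hamilton: P1 4, P2 4, P3 4, P4 1, P5 4, P6 2.
P2 gets 3 under Webster and 4 under Hamilton.

Hamilton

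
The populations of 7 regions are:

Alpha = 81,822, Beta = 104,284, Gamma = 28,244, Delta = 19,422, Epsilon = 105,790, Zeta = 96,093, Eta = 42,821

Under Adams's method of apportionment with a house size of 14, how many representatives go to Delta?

Standard divisor 478476/14 ≈ 34176.857; standard quotas: Alpha 2.394, Beta 3.051, Gamma 0.826, Delta 0.568, Epsilon 3.095, Zeta 2.812, Eta 1.253.
Rounding up gives 3, 4, 1, 1, 4, 3, 2 = 18 seats, so the divisor must be adjusted.
With modified divisor 45400: modified quotas Alpha 1.802, Beta 2.297, Gamma 0.622, Delta 0.428, Epsilon 2.330, Zeta 2.117, Eta 0.943.
Rounding up: Alpha 2, Beta 3, Gamma 1, Delta 1, Epsilon 3, Zeta 3, Eta 1 (total 14).
Delta receives 1.

1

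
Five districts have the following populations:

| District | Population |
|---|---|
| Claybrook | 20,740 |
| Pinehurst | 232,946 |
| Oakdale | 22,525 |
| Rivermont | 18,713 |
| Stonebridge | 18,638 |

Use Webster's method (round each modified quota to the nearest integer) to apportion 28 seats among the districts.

Claybrook 2; Pinehurst 20; Oakdale 2; Rivermont 2; Stonebridge 2

Standard divisor 313562/28 ≈ 11198.643; standard quotas: Claybrook 1.852, Pinehurst 20.801, Oakdale 2.011, Rivermont 1.671, Stonebridge 1.664.
Rounding to the nearest integer gives 2, 21, 2, 2, 2 = 29 seats, so the divisor must be adjusted.
With modified divisor 11700: modified quotas Claybrook 1.773, Pinehurst 19.910, Oakdale 1.925, Rivermont 1.599, Stonebridge 1.593.
Rounding to the nearest integer: Claybrook 2, Pinehurst 20, Oakdale 2, Rivermont 2, Stonebridge 2 (total 28).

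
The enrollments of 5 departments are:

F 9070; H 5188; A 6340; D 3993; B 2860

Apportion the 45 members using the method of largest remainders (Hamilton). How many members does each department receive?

Total 27451; standard divisor 27451/45 ≈ 610.022.
Standard quotas: F 14.8683, H 8.5046, A 10.3931, D 6.5457, B 4.6884.
Lower quotas: F 14, H 8, A 10, D 6, B 4 (sum 42, leaving 3 seats).
Remainders in descending order: F 0.8683, B 0.6884, D 0.5457, H 0.5046, A 0.3931.
The surplus seats go to F, B, D.

F 15; H 8; A 10; D 7; B 5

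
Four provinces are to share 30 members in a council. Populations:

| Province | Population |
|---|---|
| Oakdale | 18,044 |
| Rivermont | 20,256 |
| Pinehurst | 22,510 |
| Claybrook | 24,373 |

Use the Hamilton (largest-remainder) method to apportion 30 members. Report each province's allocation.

Oakdale: 6; Rivermont: 7; Pinehurst: 8; Claybrook: 9

Standard divisor: 85183 ÷ 30 ≈ 2839.433.
Standard quotas: Oakdale 6.3548, Rivermont 7.1338, Pinehurst 7.9276, Claybrook 8.5838.
Lower quotas: Oakdale 6, Rivermont 7, Pinehurst 7, Claybrook 8 (sum 28, leaving 2 seats).
Remainders in descending order: Pinehurst 0.9276, Claybrook 0.5838, Oakdale 0.3548, Rivermont 0.1338.
Largest remainders: Pinehurst, Claybrook receive the extra seats.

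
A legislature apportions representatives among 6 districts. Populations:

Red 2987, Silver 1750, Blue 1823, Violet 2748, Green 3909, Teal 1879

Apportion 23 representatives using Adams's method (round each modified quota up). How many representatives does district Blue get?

3

Standard divisor 15096/23 ≈ 656.348; standard quotas: Red 4.551, Silver 2.666, Blue 2.777, Violet 4.187, Green 5.956, Teal 2.863.
Rounding up gives 5, 3, 3, 5, 6, 3 = 25 seats, so the divisor must be adjusted.
With modified divisor 760: modified quotas Red 3.930, Silver 2.303, Blue 2.399, Violet 3.616, Green 5.143, Teal 2.472.
Rounding up: Red 4, Silver 3, Blue 3, Violet 4, Green 6, Teal 3 (total 23).
Blue receives 3.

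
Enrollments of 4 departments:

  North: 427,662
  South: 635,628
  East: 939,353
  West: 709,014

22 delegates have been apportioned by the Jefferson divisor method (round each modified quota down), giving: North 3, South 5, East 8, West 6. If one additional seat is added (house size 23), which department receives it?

Priority for the next seat is population ÷ (current seats + 1).
Priorities: North 106915.500, South 105938.000, East 104372.556, West 101287.714.
Highest priority: North.

North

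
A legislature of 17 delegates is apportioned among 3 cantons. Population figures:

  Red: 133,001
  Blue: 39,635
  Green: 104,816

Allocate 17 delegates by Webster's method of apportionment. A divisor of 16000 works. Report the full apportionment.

With modified divisor 16000: modified quotas Red 8.313, Blue 2.477, Green 6.551.
Rounding to the nearest integer: Red 8, Blue 2, Green 7 (total 17).

Red 8, Blue 2, Green 7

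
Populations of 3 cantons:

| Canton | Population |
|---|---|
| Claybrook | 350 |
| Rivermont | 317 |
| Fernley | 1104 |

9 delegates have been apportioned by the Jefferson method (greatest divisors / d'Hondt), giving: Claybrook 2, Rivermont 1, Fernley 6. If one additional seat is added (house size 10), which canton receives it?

Rivermont

Priority for the next seat is population ÷ (current seats + 1).
Priorities: Claybrook 116.667, Rivermont 158.500, Fernley 157.714.
Highest priority: Rivermont.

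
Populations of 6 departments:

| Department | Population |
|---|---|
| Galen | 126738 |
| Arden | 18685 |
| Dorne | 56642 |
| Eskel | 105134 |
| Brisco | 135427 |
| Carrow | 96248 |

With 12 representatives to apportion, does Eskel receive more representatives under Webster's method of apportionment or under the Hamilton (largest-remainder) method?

Webster: Galen 3, Arden 0, Dorne 1, Eskel 3, Brisco 3, Carrow 2.
Hamilton: Galen 3, Arden 1, Dorne 1, Eskel 2, Brisco 3, Carrow 2.
Eskel gets 3 under Webster and 2 under Hamilton.

Webster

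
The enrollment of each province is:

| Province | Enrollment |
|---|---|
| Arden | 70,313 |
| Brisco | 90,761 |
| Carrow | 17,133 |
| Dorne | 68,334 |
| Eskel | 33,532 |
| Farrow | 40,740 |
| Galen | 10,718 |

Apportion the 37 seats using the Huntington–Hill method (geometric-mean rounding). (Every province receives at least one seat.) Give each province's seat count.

Arden: 8, Brisco: 10, Carrow: 2, Dorne: 8, Eskel: 4, Farrow: 4, Galen: 1

With divisor 9121: modified quotas Arden 7.709, Brisco 9.951, Carrow 1.878, Dorne 7.492, Eskel 3.676, Farrow 4.467, Galen 1.175.
Geometric-mean thresholds: Arden √(7·8)=7.483, Brisco √(9·10)=9.487, Carrow √(1·2)=1.414, Dorne √(7·8)=7.483, Eskel √(3·4)=3.464, Farrow √(4·5)=4.472, Galen √(1·2)=1.414.
Each quota rounded against its threshold gives Arden 8, Brisco 10, Carrow 2, Dorne 8, Eskel 4, Farrow 4, Galen 1 (total 37).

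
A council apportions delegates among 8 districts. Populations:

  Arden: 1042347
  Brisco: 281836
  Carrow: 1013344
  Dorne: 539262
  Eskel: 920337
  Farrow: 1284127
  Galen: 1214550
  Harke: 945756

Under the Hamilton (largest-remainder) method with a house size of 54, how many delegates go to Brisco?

The standard divisor is 7241559/54 ≈ 134102.944.
Standard quotas: Arden 7.7727, Brisco 2.1016, Carrow 7.5565, Dorne 4.0213, Eskel 6.8629, Farrow 9.5757, Galen 9.0568, Harke 7.0525.
Lower quotas: Arden 7, Brisco 2, Carrow 7, Dorne 4, Eskel 6, Farrow 9, Galen 9, Harke 7 (sum 51, leaving 3 seats).
Remainders in descending order: Eskel 0.8629, Arden 0.7727, Farrow 0.5757, Carrow 0.5565, Brisco 0.1016, Galen 0.0568, Harke 0.0525, Dorne 0.0213.
Largest remainders: Eskel, Arden, Farrow receive the extra seats.
Brisco receives 2.

2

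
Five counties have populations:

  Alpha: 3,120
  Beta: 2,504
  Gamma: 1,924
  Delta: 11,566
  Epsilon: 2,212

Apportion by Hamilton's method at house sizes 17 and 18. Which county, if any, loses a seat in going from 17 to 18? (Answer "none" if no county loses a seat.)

At 17 seats: Alpha 2, Beta 2, Gamma 2, Delta 9, Epsilon 2.
At 18 seats: Alpha 3, Beta 2, Gamma 1, Delta 10, Epsilon 2.
Gamma drops from 2 to 1.

Gamma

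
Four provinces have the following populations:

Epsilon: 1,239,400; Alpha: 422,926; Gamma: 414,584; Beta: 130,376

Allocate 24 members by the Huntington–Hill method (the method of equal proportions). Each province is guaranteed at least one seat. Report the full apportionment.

Epsilon: 13; Alpha: 5; Gamma: 5; Beta: 1

With divisor 92447: modified quotas Epsilon 13.407, Alpha 4.575, Gamma 4.485, Beta 1.410.
Geometric-mean thresholds: Epsilon √(13·14)=13.491, Alpha √(4·5)=4.472, Gamma √(4·5)=4.472, Beta √(1·2)=1.414.
Each quota rounded against its threshold gives Epsilon 13, Alpha 5, Gamma 5, Beta 1 (total 24).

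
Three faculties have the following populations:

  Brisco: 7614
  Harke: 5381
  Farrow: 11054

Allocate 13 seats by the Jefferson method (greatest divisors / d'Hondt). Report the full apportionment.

Brisco 4, Harke 3, Farrow 6

Standard divisor 24049/13 ≈ 1849.923; standard quotas: Brisco 4.116, Harke 2.909, Farrow 5.975.
Rounding down gives 4, 2, 5 = 11 seats, so the divisor must be adjusted.
With modified divisor 1700: modified quotas Brisco 4.479, Harke 3.165, Farrow 6.502.
Rounding down: Brisco 4, Harke 3, Farrow 6 (total 13).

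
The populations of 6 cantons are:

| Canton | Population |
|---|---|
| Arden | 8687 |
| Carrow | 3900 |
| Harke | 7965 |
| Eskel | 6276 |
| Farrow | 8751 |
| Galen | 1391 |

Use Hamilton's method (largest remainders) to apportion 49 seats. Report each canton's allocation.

Total 36970; standard divisor 36970/49 ≈ 754.49.
Standard quotas: Arden 11.5137, Carrow 5.1691, Harke 10.5568, Eskel 8.3182, Farrow 11.5986, Galen 1.8436.
Lower quotas: Arden 11, Carrow 5, Harke 10, Eskel 8, Farrow 11, Galen 1 (sum 46, leaving 3 seats).
Remainders in descending order: Galen 0.8436, Farrow 0.5986, Harke 0.5568, Arden 0.5137, Eskel 0.3182, Carrow 0.1691.
Largest remainders: Galen, Farrow, Harke receive the extra seats.

Arden=11, Carrow=5, Harke=11, Eskel=8, Farrow=12, Galen=2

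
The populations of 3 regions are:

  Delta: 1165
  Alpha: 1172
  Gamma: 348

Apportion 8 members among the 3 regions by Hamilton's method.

Total 2685; standard divisor 2685/8 ≈ 335.625.
Standard quotas: Delta 3.471, Alpha 3.492, Gamma 1.037.
Lower quotas: Delta 3, Alpha 3, Gamma 1 (sum 7, leaving 1 seat).
Remainders in descending order: Alpha 0.492, Delta 0.471, Gamma 0.037.
Largest remainder: Alpha receives the extra seat.

Delta 3; Alpha 4; Gamma 1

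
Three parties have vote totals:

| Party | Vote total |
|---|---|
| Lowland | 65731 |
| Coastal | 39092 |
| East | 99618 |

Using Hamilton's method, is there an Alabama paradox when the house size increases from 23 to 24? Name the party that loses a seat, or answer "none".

Coastal

At 23 seats: Lowland 7, Coastal 5, East 11.
At 24 seats: Lowland 8, Coastal 4, East 12.
Coastal drops from 5 to 4.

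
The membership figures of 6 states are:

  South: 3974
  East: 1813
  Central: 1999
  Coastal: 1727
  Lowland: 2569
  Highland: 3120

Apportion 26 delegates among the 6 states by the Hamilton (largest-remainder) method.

The standard divisor is 15202/26 ≈ 584.692.
Standard quotas: South 6.797, East 3.101, Central 3.419, Coastal 2.954, Lowland 4.394, Highland 5.336.
Lower quotas: South 6, East 3, Central 3, Coastal 2, Lowland 4, Highland 5 (sum 23, leaving 3 seats).
Remainders in descending order: Coastal 0.954, South 0.797, Central 0.419, Lowland 0.394, Highland 0.336, East 0.101.
Largest remainders: Coastal, South, Central receive the extra seats.

South 7, East 3, Central 4, Coastal 3, Lowland 4, Highland 5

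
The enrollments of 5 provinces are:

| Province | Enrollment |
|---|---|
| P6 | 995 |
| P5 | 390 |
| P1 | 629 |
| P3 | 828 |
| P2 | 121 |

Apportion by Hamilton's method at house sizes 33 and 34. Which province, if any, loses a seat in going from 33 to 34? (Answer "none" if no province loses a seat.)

P2

At 33 seats: P6 11, P5 4, P1 7, P3 9, P2 2.
At 34 seats: P6 11, P5 5, P1 7, P3 10, P2 1.
P2 drops from 2 to 1.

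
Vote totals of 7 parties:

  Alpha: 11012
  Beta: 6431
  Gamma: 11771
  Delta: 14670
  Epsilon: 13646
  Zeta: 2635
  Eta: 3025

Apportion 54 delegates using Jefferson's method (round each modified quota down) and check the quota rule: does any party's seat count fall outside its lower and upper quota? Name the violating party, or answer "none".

Standard quotas: Alpha 9.410, Beta 5.496, Gamma 10.059, Delta 12.536, Epsilon 11.661, Zeta 2.252, Eta 2.585.
Jefferson allocation: Alpha 10, Beta 5, Gamma 10, Delta 13, Epsilon 12, Zeta 2, Eta 2.
Every allocation lies between the lower and upper quota.

none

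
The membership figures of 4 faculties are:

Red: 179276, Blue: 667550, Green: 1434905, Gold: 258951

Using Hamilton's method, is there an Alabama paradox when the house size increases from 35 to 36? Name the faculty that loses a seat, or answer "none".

none

At 35 seats: Red 2, Blue 9, Green 20, Gold 4.
At 36 seats: Red 3, Blue 9, Green 20, Gold 4.
No faculty's allocation decreased.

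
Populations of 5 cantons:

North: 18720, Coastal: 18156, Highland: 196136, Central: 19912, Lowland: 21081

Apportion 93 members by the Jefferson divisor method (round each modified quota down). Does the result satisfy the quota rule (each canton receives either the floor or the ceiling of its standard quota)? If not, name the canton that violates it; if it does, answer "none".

Highland

Standard quotas: North 6.354, Coastal 6.162, Highland 66.570, Central 6.758, Lowland 7.155.
Jefferson allocation: North 6, Coastal 6, Highland 68, Central 6, Lowland 7.
Highland has quota 66.570 (lower 66, upper 67) but receives 68 — outside the quota interval.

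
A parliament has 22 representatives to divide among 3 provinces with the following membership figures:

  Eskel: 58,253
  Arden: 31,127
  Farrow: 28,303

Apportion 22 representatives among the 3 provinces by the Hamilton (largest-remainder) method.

Standard divisor: 117683 ÷ 22 ≈ 5349.227.
Standard quotas: Eskel 10.8900, Arden 5.8190, Farrow 5.2910.
Lower quotas: Eskel 10, Arden 5, Farrow 5 (sum 20, leaving 2 seats).
Remainders in descending order: Eskel 0.8900, Arden 0.8190, Farrow 0.2910.
The surplus seats go to Eskel, Arden.

Eskel: 11, Arden: 6, Farrow: 5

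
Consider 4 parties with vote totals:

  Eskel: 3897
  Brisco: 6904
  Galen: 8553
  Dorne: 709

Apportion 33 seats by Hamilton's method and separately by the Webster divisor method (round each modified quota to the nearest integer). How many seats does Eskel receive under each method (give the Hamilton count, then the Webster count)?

7 and 6

Hamilton: Eskel 7, Brisco 11, Galen 14, Dorne 1.
Webster: Eskel 6, Brisco 12, Galen 14, Dorne 1.
Eskel gets 7 under Hamilton and 6 under Webster.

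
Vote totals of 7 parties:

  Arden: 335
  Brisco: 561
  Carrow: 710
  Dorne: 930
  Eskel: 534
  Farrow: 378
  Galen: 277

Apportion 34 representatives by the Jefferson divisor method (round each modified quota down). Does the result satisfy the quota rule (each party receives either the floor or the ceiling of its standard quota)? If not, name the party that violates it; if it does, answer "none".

Standard quotas: Arden 3.058, Brisco 5.121, Carrow 6.481, Dorne 8.489, Eskel 4.874, Farrow 3.450, Galen 2.528.
Jefferson allocation: Arden 3, Brisco 5, Carrow 7, Dorne 9, Eskel 5, Farrow 3, Galen 2.
Every allocation lies between the lower and upper quota.

none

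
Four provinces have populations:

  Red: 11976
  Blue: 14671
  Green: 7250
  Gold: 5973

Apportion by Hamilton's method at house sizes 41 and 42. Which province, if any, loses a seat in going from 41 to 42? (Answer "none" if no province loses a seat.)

none

At 41 seats: Red 12, Blue 15, Green 8, Gold 6.
At 42 seats: Red 13, Blue 15, Green 8, Gold 6.
No province's allocation decreased.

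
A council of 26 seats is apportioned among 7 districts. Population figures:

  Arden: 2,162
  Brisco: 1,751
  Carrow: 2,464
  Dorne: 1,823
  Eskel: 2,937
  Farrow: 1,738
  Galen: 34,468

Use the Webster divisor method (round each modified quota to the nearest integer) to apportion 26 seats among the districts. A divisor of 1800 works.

With modified divisor 1800: modified quotas Arden 1.201, Brisco 0.973, Carrow 1.369, Dorne 1.013, Eskel 1.632, Farrow 0.966, Galen 19.149.
Rounding to the nearest integer: Arden 1, Brisco 1, Carrow 1, Dorne 1, Eskel 2, Farrow 1, Galen 19 (total 26).

Arden=1; Brisco=1; Carrow=1; Dorne=1; Eskel=2; Farrow=1; Galen=19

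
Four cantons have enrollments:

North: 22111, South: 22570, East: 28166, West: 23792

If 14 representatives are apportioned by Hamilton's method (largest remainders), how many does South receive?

Total 96639; standard divisor 96639/14 ≈ 6902.786.
Standard quotas: North 3.2032, South 3.2697, East 4.0804, West 3.4467.
Lower quotas: North 3, South 3, East 4, West 3 (sum 13, leaving 1 seat).
Remainders in descending order: West 0.4467, South 0.2697, North 0.2032, East 0.0804.
The surplus seat goes to West.
South receives 3.

3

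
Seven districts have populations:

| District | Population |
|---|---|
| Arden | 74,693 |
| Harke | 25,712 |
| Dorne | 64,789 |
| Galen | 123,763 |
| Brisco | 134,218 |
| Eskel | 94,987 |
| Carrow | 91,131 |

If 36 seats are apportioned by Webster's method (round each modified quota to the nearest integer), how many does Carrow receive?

5

Standard divisor 609293/36 ≈ 16924.806; standard quotas: Arden 4.413, Harke 1.519, Dorne 3.828, Galen 7.313, Brisco 7.930, Eskel 5.612, Carrow 5.384.
Rounding to the nearest integer gives Arden 4, Harke 2, Dorne 4, Galen 7, Brisco 8, Eskel 6, Carrow 5 — total 36, matching the house size, so no adjustment is needed.
Carrow receives 5.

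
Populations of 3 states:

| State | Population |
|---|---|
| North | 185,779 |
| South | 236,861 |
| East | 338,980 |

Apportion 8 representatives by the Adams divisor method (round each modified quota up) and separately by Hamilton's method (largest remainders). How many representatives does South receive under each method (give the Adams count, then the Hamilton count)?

3 and 2

Adams: North 2, South 3, East 3.
Hamilton: North 2, South 2, East 4.
South gets 3 under Adams and 2 under Hamilton.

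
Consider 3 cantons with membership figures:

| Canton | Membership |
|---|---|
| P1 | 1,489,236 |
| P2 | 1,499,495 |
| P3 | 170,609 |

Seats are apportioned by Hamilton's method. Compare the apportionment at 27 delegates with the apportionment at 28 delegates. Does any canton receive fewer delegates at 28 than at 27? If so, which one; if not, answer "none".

none

At 27 seats: P1 13, P2 13, P3 1.
At 28 seats: P1 13, P2 13, P3 2.
No canton's allocation decreased.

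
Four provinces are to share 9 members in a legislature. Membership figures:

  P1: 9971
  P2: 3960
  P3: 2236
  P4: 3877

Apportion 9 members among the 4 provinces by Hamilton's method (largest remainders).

P1=4, P2=2, P3=1, P4=2

The standard divisor is 20044/9 ≈ 2227.111.
Standard quotas: P1 4.4771, P2 1.7781, P3 1.0040, P4 1.7408.
Lower quotas: P1 4, P2 1, P3 1, P4 1 (sum 7, leaving 2 seats).
Remainders in descending order: P2 0.7781, P4 0.7408, P1 0.4771, P3 0.0040.
The surplus seats go to P2, P4.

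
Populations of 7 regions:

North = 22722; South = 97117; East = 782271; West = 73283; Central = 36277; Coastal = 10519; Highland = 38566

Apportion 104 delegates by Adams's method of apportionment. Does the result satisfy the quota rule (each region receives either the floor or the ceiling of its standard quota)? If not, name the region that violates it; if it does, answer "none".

Standard quotas: North 2.228, South 9.522, East 76.696, West 7.185, Central 3.557, Coastal 1.031, Highland 3.781.
Adams allocation: North 3, South 10, East 75, West 7, Central 4, Coastal 1, Highland 4.
East has quota 76.696 (lower 76, upper 77) but receives 75 — outside the quota interval.

East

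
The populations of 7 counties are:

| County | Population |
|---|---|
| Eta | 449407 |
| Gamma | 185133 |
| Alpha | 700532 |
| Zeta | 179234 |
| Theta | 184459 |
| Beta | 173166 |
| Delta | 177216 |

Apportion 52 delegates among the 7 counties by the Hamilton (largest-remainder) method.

The standard divisor is 2049147/52 ≈ 39406.673.
Standard quotas: Eta 11.4043, Gamma 4.6980, Alpha 17.7770, Zeta 4.5483, Theta 4.6809, Beta 4.3943, Delta 4.4971.
Lower quotas: Eta 11, Gamma 4, Alpha 17, Zeta 4, Theta 4, Beta 4, Delta 4 (sum 48, leaving 4 seats).
Remainders in descending order: Alpha 0.7770, Gamma 0.6980, Theta 0.6809, Zeta 0.5483, Delta 0.4971, Eta 0.4043, Beta 0.3943.
The surplus seats go to Alpha, Gamma, Theta, Zeta.

Eta 11, Gamma 5, Alpha 18, Zeta 5, Theta 5, Beta 4, Delta 4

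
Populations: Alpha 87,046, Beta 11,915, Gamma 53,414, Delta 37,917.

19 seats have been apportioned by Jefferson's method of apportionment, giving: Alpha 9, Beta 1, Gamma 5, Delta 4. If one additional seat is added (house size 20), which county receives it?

Priority for the next seat is population ÷ (current seats + 1).
Priorities: Alpha 8704.600, Beta 5957.500, Gamma 8902.333, Delta 7583.400.
Highest priority: Gamma.

Gamma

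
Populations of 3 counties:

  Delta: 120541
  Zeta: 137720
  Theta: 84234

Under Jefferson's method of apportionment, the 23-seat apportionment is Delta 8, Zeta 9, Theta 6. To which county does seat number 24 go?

Zeta

Priority for the next seat is population ÷ (current seats + 1).
Priorities: Delta 13393.444, Zeta 13772.000, Theta 12033.429.
Highest priority: Zeta.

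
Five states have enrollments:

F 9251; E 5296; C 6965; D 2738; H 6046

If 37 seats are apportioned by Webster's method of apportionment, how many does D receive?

Standard divisor 30296/37 ≈ 818.811; standard quotas: F 11.298, E 6.468, C 8.506, D 3.344, H 7.384.
Rounding to the nearest integer gives 11, 6, 9, 3, 7 = 36 seats, so the divisor must be adjusted.
With modified divisor 810: modified quotas F 11.421, E 6.538, C 8.599, D 3.380, H 7.464.
Rounding to the nearest integer: F 11, E 7, C 9, D 3, H 7 (total 37).
D receives 3.

3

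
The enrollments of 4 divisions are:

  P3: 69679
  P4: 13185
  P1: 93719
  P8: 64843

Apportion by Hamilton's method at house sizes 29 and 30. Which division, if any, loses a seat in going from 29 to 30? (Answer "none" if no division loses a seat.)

P4

At 29 seats: P3 8, P4 2, P1 11, P8 8.
At 30 seats: P3 9, P4 1, P1 12, P8 8.
P4 drops from 2 to 1.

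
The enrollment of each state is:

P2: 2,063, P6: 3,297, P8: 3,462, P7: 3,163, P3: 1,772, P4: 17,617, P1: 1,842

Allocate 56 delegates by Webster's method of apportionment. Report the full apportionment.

Standard divisor 33216/56 ≈ 593.143; standard quotas: P2 3.478, P6 5.559, P8 5.837, P7 5.333, P3 2.987, P4 29.701, P1 3.105.
Rounding to the nearest integer gives P2 3, P6 6, P8 6, P7 5, P3 3, P4 30, P1 3 — total 56, matching the house size, so no adjustment is needed.

P2=3, P6=6, P8=6, P7=5, P3=3, P4=30, P1=3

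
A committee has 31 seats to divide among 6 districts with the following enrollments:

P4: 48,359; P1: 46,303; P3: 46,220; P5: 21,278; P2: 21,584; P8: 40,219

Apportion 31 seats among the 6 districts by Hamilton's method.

P4=7, P1=6, P3=6, P5=3, P2=3, P8=6

Standard divisor: 223963 ÷ 31 ≈ 7224.613.
Standard quotas: P4 6.6936, P1 6.4091, P3 6.3976, P5 2.9452, P2 2.9876, P8 5.5669.
Lower quotas: P4 6, P1 6, P3 6, P5 2, P2 2, P8 5 (sum 27, leaving 4 seats).
Remainders in descending order: P2 0.9876, P5 0.9452, P4 0.6936, P8 0.5669, P1 0.4091, P3 0.3976.
Largest remainders: P2, P5, P4, P8 receive the extra seats.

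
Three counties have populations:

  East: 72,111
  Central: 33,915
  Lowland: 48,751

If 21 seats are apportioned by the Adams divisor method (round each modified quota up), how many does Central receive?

Standard divisor 154777/21 ≈ 7370.333; standard quotas: East 9.784, Central 4.602, Lowland 6.614.
Rounding up gives 10, 5, 7 = 22 seats, so the divisor must be adjusted.
With modified divisor 8070: modified quotas East 8.936, Central 4.203, Lowland 6.041.
Rounding up: East 9, Central 5, Lowland 7 (total 21).
Central receives 5.

5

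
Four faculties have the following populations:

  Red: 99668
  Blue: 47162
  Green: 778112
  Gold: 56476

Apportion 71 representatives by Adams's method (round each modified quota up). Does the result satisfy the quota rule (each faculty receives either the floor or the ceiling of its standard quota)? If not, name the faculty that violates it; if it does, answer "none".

Standard quotas: Red 7.210, Blue 3.412, Green 56.292, Gold 4.086.
Adams allocation: Red 8, Blue 4, Green 55, Gold 4.
Green has quota 56.292 (lower 56, upper 57) but receives 55 — outside the quota interval.

Green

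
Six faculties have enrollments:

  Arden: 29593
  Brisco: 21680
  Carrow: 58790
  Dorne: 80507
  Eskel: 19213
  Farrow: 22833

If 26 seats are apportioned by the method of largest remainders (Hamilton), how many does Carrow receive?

7

Standard divisor: 232616 ÷ 26 ≈ 8946.769.
Standard quotas: Arden 3.3077, Brisco 2.4232, Carrow 6.5711, Dorne 8.9984, Eskel 2.1475, Farrow 2.5521.
Lower quotas: Arden 3, Brisco 2, Carrow 6, Dorne 8, Eskel 2, Farrow 2 (sum 23, leaving 3 seats).
Remainders in descending order: Dorne 0.9984, Carrow 0.5711, Farrow 0.5521, Brisco 0.4232, Arden 0.3077, Eskel 0.1475.
Largest remainders: Dorne, Carrow, Farrow receive the extra seats.
Carrow receives 7.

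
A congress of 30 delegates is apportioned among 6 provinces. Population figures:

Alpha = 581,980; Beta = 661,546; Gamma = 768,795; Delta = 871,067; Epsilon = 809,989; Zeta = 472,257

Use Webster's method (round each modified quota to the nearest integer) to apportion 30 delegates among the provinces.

Alpha=4, Beta=5, Gamma=6, Delta=6, Epsilon=6, Zeta=3

Standard divisor 4165634/30 ≈ 138854.467; standard quotas: Alpha 4.191, Beta 4.764, Gamma 5.537, Delta 6.273, Epsilon 5.833, Zeta 3.401.
Rounding to the nearest integer gives Alpha 4, Beta 5, Gamma 6, Delta 6, Epsilon 6, Zeta 3 — total 30, matching the house size, so no adjustment is needed.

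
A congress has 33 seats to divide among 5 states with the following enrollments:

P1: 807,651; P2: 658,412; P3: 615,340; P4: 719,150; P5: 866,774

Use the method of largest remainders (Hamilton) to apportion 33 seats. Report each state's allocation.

P1=7; P2=6; P3=6; P4=6; P5=8

Total 3667327; standard divisor 3667327/33 ≈ 111131.121.
Standard quotas: P1 7.2676, P2 5.9246, P3 5.5371, P4 6.4712, P5 7.7996.
Lower quotas: P1 7, P2 5, P3 5, P4 6, P5 7 (sum 30, leaving 3 seats).
Remainders in descending order: P2 0.9246, P5 0.7996, P3 0.5371, P4 0.4712, P1 0.2676.
The surplus seats go to P2, P5, P3.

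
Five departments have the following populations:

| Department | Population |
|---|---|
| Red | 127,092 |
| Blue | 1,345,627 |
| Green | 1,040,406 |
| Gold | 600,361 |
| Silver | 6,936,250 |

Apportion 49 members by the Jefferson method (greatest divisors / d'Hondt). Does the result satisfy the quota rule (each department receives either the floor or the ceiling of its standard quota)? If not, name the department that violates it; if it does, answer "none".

Silver

Standard quotas: Red 0.620, Blue 6.561, Green 5.073, Gold 2.927, Silver 33.819.
Jefferson allocation: Red 0, Blue 6, Green 5, Gold 3, Silver 35.
Silver has quota 33.819 (lower 33, upper 34) but receives 35 — outside the quota interval.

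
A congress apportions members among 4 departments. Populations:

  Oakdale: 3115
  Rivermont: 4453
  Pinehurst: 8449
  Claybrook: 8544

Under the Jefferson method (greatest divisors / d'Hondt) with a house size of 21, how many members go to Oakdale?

2

Standard divisor 24561/21 ≈ 1169.571; standard quotas: Oakdale 2.663, Rivermont 3.807, Pinehurst 7.224, Claybrook 7.305.
Rounding down gives 2, 3, 7, 7 = 19 seats, so the divisor must be adjusted.
With modified divisor 1060: modified quotas Oakdale 2.939, Rivermont 4.201, Pinehurst 7.971, Claybrook 8.060.
Rounding down: Oakdale 2, Rivermont 4, Pinehurst 7, Claybrook 8 (total 21).
Oakdale receives 2.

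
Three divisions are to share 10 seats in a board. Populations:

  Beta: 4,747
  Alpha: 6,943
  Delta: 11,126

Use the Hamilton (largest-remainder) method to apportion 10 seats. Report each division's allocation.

Beta 2, Alpha 3, Delta 5

Standard divisor: 22816 ÷ 10 ≈ 2281.6.
Standard quotas: Beta 2.0806, Alpha 3.0430, Delta 4.8764.
Lower quotas: Beta 2, Alpha 3, Delta 4 (sum 9, leaving 1 seat).
Remainders in descending order: Delta 0.8764, Beta 0.0806, Alpha 0.0430.
Largest remainder: Delta receives the extra seat.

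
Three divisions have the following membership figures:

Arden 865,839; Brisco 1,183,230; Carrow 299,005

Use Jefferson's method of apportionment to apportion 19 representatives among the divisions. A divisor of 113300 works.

With modified divisor 113300: modified quotas Arden 7.642, Brisco 10.443, Carrow 2.639.
Rounding down: Arden 7, Brisco 10, Carrow 2 (total 19).

Arden: 7, Brisco: 10, Carrow: 2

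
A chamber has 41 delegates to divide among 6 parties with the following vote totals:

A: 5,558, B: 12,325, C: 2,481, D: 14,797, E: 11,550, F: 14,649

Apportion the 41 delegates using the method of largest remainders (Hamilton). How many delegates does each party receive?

A 4, B 8, C 1, D 10, E 8, F 10

The standard divisor is 61360/41 ≈ 1496.585.
Standard quotas: A 3.7138, B 8.2354, C 1.6578, D 9.8872, E 7.7176, F 9.7883.
Lower quotas: A 3, B 8, C 1, D 9, E 7, F 9 (sum 37, leaving 4 seats).
Remainders in descending order: D 0.8872, F 0.7883, E 0.7176, A 0.7138, C 0.6578, B 0.2354.
Largest remainders: D, F, E, A receive the extra seats.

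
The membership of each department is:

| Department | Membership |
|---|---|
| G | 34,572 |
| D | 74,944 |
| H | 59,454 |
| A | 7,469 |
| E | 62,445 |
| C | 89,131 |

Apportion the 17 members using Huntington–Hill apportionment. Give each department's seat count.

G: 2, D: 4, H: 3, A: 1, E: 3, C: 4

With divisor 20782: modified quotas G 1.664, D 3.606, H 2.861, A 0.359, E 3.005, C 4.289.
Geometric-mean thresholds: G √(1·2)=1.414, D √(3·4)=3.464, H √(2·3)=2.449, A (min 1), E √(3·4)=3.464, C √(4·5)=4.472.
Each quota rounded against its threshold gives G 2, D 4, H 3, A 1, E 3, C 4 (total 17).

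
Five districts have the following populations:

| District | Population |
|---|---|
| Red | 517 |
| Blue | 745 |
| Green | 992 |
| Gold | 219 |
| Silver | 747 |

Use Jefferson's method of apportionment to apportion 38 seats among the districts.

Standard divisor 3220/38 ≈ 84.737; standard quotas: Red 6.101, Blue 8.792, Green 11.707, Gold 2.584, Silver 8.816.
Rounding down gives 6, 8, 11, 2, 8 = 35 seats, so the divisor must be adjusted.
With modified divisor 80: modified quotas Red 6.463, Blue 9.312, Green 12.400, Gold 2.737, Silver 9.338.
Rounding down: Red 6, Blue 9, Green 12, Gold 2, Silver 9 (total 38).

Red 6, Blue 9, Green 12, Gold 2, Silver 9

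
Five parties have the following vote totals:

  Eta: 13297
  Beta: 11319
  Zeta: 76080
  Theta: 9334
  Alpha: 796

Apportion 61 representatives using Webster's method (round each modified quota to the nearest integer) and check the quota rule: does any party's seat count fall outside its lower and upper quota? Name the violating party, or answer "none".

Zeta

Standard quotas: Eta 7.319, Beta 6.230, Zeta 41.875, Theta 5.138, Alpha 0.438.
Webster allocation: Eta 7, Beta 6, Zeta 43, Theta 5, Alpha 0.
Zeta has quota 41.875 (lower 41, upper 42) but receives 43 — outside the quota interval.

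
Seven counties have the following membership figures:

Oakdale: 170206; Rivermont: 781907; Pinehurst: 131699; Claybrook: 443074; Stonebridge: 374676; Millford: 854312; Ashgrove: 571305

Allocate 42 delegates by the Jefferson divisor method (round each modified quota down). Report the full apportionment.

Standard divisor 3327179/42 ≈ 79218.548; standard quotas: Oakdale 2.149, Rivermont 9.870, Pinehurst 1.662, Claybrook 5.593, Stonebridge 4.730, Millford 10.784, Ashgrove 7.212.
Rounding down gives 2, 9, 1, 5, 4, 10, 7 = 38 seats, so the divisor must be adjusted.
With modified divisor 72600: modified quotas Oakdale 2.344, Rivermont 10.770, Pinehurst 1.814, Claybrook 6.103, Stonebridge 5.161, Millford 11.767, Ashgrove 7.869.
Rounding down: Oakdale 2, Rivermont 10, Pinehurst 1, Claybrook 6, Stonebridge 5, Millford 11, Ashgrove 7 (total 42).

Oakdale 2, Rivermont 10, Pinehurst 1, Claybrook 6, Stonebridge 5, Millford 11, Ashgrove 7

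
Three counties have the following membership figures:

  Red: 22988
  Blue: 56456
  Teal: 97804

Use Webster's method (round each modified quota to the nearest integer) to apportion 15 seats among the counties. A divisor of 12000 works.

Red 2; Blue 5; Teal 8

With modified divisor 12000: modified quotas Red 1.916, Blue 4.705, Teal 8.150.
Rounding to the nearest integer: Red 2, Blue 5, Teal 8 (total 15).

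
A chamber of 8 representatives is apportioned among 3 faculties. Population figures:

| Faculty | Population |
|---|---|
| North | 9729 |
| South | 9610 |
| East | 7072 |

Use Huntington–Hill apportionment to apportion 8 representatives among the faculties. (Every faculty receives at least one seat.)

With divisor 3405: modified quotas North 2.857, South 2.822, East 2.077.
Geometric-mean thresholds: North √(2·3)=2.449, South √(2·3)=2.449, East √(2·3)=2.449.
Each quota rounded against its threshold gives North 3, South 3, East 2 (total 8).

North: 3; South: 3; East: 2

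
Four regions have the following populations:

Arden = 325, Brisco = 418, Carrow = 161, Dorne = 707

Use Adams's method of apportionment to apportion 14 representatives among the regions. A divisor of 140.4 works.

With modified divisor 140.4: modified quotas Arden 2.315, Brisco 2.977, Carrow 1.147, Dorne 5.036.
Rounding up: Arden 3, Brisco 3, Carrow 2, Dorne 6 (total 14).

Arden: 3, Brisco: 3, Carrow: 2, Dorne: 6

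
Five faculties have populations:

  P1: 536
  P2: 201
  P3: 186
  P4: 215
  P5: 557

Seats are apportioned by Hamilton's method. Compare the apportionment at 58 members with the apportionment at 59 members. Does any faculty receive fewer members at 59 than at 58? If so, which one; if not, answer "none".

At 58 seats: P1 18, P2 7, P3 7, P4 7, P5 19.
At 59 seats: P1 19, P2 7, P3 6, P4 8, P5 19.
P3 drops from 7 to 6.

P3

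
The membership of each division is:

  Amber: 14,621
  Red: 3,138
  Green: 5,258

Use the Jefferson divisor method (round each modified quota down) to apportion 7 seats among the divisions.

Amber 5, Red 1, Green 1

Standard divisor 23017/7 ≈ 3288.143; standard quotas: Amber 4.447, Red 0.954, Green 1.599.
Rounding down gives 4, 0, 1 = 5 seats, so the divisor must be adjusted.
With modified divisor 2800: modified quotas Amber 5.222, Red 1.121, Green 1.878.
Rounding down: Amber 5, Red 1, Green 1 (total 7).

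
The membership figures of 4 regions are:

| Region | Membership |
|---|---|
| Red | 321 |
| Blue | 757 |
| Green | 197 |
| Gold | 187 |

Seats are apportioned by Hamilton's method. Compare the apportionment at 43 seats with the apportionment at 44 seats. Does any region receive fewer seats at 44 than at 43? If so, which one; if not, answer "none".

Gold

At 43 seats: Red 9, Blue 22, Green 6, Gold 6.
At 44 seats: Red 10, Blue 23, Green 6, Gold 5.
Gold drops from 6 to 5.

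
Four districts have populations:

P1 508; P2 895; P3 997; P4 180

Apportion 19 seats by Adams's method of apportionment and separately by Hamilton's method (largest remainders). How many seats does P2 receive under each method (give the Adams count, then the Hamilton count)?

Adams: P1 4, P2 6, P3 7, P4 2.
Hamilton: P1 4, P2 7, P3 7, P4 1.
P2 gets 6 under Adams and 7 under Hamilton.

6 and 7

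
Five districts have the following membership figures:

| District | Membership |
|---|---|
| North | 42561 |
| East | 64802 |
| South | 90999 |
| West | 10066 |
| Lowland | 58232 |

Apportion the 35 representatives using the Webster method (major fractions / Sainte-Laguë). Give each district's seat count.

Standard divisor 266660/35 ≈ 7618.857; standard quotas: North 5.586, East 8.505, South 11.944, West 1.321, Lowland 7.643.
Rounding to the nearest integer gives 6, 9, 12, 1, 8 = 36 seats, so the divisor must be adjusted.
With modified divisor 7700: modified quotas North 5.527, East 8.416, South 11.818, West 1.307, Lowland 7.563.
Rounding to the nearest integer: North 6, East 8, South 12, West 1, Lowland 8 (total 35).

North=6, East=8, South=12, West=1, Lowland=8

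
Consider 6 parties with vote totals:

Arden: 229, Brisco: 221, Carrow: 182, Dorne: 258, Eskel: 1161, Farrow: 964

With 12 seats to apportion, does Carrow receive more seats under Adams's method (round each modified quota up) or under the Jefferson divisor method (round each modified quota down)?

Adams

Adams: Arden 1, Brisco 1, Carrow 1, Dorne 1, Eskel 4, Farrow 4.
Jefferson: Arden 1, Brisco 1, Carrow 0, Dorne 1, Eskel 5, Farrow 4.
Carrow gets 1 under Adams and 0 under Jefferson.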